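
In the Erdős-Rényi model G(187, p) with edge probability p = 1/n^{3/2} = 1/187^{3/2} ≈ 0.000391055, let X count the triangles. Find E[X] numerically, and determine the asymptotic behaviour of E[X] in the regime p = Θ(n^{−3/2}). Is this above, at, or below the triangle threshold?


Number of potential triangles: C(187, 3) = 1072445.
Each occurs with probability p³ ≈ (0.000391055)³ ≈ 5.98015954e-11.
By linearity: E[X] = C(187, 3)·p³ ≈ 1072445 · 5.98015954e-11 ≈ 0.000064.
Since α = 3/2 > 1, p = c/n^{3/2} = o(1/n) is below the triangle threshold p ~ 1/n. Asymptotically E[X] ~ (c³/6)·n^{3(1−α)} = (1³/6)·n^{-1.5} → 0, so by Markov's inequality G has no triangles w.h.p.

E[X] ≈ 0.000064; in regime p = Θ(1/n^{3/2}) E[X] tends to 0 (below the triangle threshold p ~ 1/n).


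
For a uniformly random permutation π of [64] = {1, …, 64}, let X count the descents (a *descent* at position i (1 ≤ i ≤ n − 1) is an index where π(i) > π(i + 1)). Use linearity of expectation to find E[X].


Write X = Σ X_I over i = 1, …, 63, with X_I the indicator of one descent.
There are 63 indicators.
For each fixed i, the pair (π(i), π(i+1)) is a uniformly random ordered pair of distinct values from {1, …, 64}; by symmetry P[π(i) > π(i+1)] = 1/2.
By linearity: E[X] = 63 · (1/2) = (64 − 1) · (1/2) = 63/2 ≈ 31.500.

E[X] = 63/2 = 31.500.


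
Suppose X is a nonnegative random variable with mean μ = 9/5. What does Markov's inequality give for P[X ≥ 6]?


μ = E[X] = 9/5, a = 6.
Markov: P[X ≥ 6] ≤ μ/a = (9/5)/6 = 3/10.
Numerically: ≈ 0.300.
(Since a = 6 > μ = 1.800, the bound 3/10 is < 1 and informative.)

P[X ≥ 6] ≤ 3/10 ≈ 0.300.


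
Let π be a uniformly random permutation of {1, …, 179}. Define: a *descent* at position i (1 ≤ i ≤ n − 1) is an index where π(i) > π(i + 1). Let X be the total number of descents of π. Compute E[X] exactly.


Write X = Σ X_I over i = 1, …, 178, with X_I the indicator of one descent.
There are 178 indicators.
For each fixed i, the pair (π(i), π(i+1)) is a uniformly random ordered pair of distinct values from {1, …, 179}; by symmetry P[π(i) > π(i+1)] = 1/2.
By linearity: E[X] = 178 · (1/2) = (179 − 1) · (1/2) = 89 ≈ 89.000000.

E[X] = 89 = 89.000000.


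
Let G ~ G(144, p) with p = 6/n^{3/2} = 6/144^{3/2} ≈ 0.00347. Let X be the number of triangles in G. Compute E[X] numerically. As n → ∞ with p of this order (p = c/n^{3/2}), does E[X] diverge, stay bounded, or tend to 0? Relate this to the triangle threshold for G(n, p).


Number of potential triangles: C(144, 3) = 487344.
Each occurs with probability p³ ≈ (0.00347)³ ≈ 4.18622e-08.
By linearity: E[X] = C(144, 3)·p³ ≈ 487344 · 4.18622e-08 ≈ 0.020.
Since α = 3/2 > 1, p = c/n^{3/2} = o(1/n) is below the triangle threshold p ~ 1/n. Asymptotically E[X] ~ (c³/6)·n^{3(1−α)} = (6³/6)·n^{-1.5} → 0, so by Markov's inequality G has no triangles w.h.p.

E[X] ≈ 0.020; in regime p = Θ(1/n^{3/2}) E[X] tends to 0 (below the triangle threshold p ~ 1/n).


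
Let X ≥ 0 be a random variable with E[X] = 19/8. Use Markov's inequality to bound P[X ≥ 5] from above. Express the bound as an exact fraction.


μ = E[X] = 19/8, a = 5.
Markov: P[X ≥ 5] ≤ μ/a = (19/8)/5 = 19/40.
Numerically: ≈ 0.475.
(Since a = 5 > μ = 2.375, the bound 19/40 is < 1 and informative.)

P[X ≥ 5] ≤ 19/40 ≈ 0.475.


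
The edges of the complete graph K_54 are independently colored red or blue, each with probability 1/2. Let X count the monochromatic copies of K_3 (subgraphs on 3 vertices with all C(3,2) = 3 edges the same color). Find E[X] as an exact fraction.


Let X = Σ_S X_S over the C(54, 3) = 24804 subsets S of size 3, where X_S = 1 if the K_3 on S is monochromatic.
For a fixed S, the K_3 on S has C(3, 2) = 3 edges. P[all 3 edges red] = (1/2)^3, and likewise for blue, so P[monochromatic] = 2·(1/2)^3 = 2^{1 − 3} = 1/4.
By linearity: E[X] = C(54, 3) · 2^{1 − 3} = 24804 · 1/4 = 6201.
Numerically: E[X] ≈ 6201.00000.

E[X] = C(54,3)·2^(1−C(3,2)) = 6201 ≈ 6201.00000.


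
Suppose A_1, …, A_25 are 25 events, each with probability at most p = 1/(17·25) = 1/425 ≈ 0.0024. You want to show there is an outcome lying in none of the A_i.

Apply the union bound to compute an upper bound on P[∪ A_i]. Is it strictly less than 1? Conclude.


Union bound: P[∪_{i=1}^{25} A_i] ≤ Σ_i P[A_i] ≤ 25·p = 25·(1/425) = 1/17.
Numerically: 1/17 ≈ 0.0588.
Is 1/17 < 1? YES.
Since P[∪ A_i] ≤ 1/17 < 1, the complement has P[∩ A_i^c] ≥ 1 − 1/17 = 16/17 > 0, so some outcome avoids every A_i.

25·p = 1/17 ≈ 0.0588; existence CERTIFIED by the union bound.


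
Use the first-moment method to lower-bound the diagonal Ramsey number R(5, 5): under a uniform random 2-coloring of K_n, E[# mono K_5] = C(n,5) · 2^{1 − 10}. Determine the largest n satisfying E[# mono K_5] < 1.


We need C(n, 5) · 2^{1 − 10} < 1, i.e. C(n, 5) < 2^{10 − 1} = 512.
Check values of n near the boundary:
  n = 7: C(7, 5) = 21; 21 < 512? YES
  n = 8: C(8, 5) = 56; 56 < 512? YES
  n = 9: C(9, 5) = 126; 126 < 512? YES
  n = 10: C(10, 5) = 252; 252 < 512? YES
  n = 11: C(11, 5) = 462; 462 < 512? YES
  n = 12: C(12, 5) = 792; 792 < 512? NO
  n = 13: C(13, 5) = 1287; 1287 < 512? NO
The largest n with C(n, 5) < 512 is n = 11 (where E[X] = 231/256 ≈ 0.90234). Hence R(5, 5) > 11, i.e. R(5, 5) ≥ 12.

Largest n = 11; hence R(5, 5) > 11.


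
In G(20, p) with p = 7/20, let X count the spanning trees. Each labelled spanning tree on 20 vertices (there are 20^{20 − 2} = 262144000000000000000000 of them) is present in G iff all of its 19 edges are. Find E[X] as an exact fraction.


K_20 has 20^{20 − 2} = 262144000000000000000000 labelled spanning trees.
For each such spanning tree H, let X_H = 1 if all 19 edges of H are present in G. Then P[X_H = 1] = p^{19} = (7/20)^{19} = 11398895185373143/5242880000000000000000000.
By linearity: E[X] = Σ_H E[X_H] = 262144000000000000000000 · p^{19} = 262144000000000000000000 · 11398895185373143/5242880000000000000000000 = 11398895185373143/20.
Numerically: E[X] ≈ 5.7e+14.

E[X] = 262144000000000000000000 · (7/20)^{19} = 11398895185373143/20 ≈ 5.7e+14.


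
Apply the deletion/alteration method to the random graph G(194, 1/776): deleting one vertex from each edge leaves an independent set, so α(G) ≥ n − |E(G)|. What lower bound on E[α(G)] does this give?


E[|E(G)|] = C(194, 2)·p = 18721 · (1/776) = 193/8.
E[α(G)] ≥ n − E[|E(G)|] = 194 − 193/8 = 1359/8.
Numerically: ≈ 169.875.
(This is only a lower bound; the true E[α(G)] may be larger.)

E[α(G)] ≥ 1359/8 ≈ 169.875.


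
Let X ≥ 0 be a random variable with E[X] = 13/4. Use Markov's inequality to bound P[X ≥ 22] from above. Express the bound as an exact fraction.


μ = E[X] = 13/4, a = 22.
Markov: P[X ≥ 22] ≤ μ/a = (13/4)/22 = 13/88.
Numerically: ≈ 0.148.
(Since a = 22 > μ = 3.250, the bound 13/88 is < 1 and informative.)

P[X ≥ 22] ≤ 13/88 ≈ 0.148.


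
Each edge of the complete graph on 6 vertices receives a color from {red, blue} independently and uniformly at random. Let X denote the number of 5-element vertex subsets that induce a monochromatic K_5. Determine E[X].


Let X = Σ_S X_S over the C(6, 5) = 6 subsets S of size 5, where X_S = 1 if the K_5 on S is monochromatic.
For a fixed S, the K_5 on S has C(5, 2) = 10 edges. P[all 10 edges red] = (1/2)^10, and likewise for blue, so P[monochromatic] = 2·(1/2)^10 = 2^{1 − 10} = 1/512.
By linearity of expectation: E[X] = C(6, 5) · 2^{1 − 10} = 6 · 1/512 = 3/256.
Numerically: E[X] ≈ 0.0117.

E[X] = C(6,5)·2^(1−C(5,2)) = 3/256 ≈ 0.0117.


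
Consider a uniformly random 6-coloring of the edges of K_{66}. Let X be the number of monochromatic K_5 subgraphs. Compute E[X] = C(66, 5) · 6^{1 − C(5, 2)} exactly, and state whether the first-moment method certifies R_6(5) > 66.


E[X] = C(66, 5) · 6^{1 − 10} = 8936928 · 6^{−9} = 8936928/10077696.
As a reduced fraction: E[X] = 31031/34992 ≈ 0.886803.
Is E[X] < 1? YES.
Since E[X] < 1, there exists a 6-coloring of K_{66} with no monochromatic K_5; hence R_6(5) > 66.

E[X] = 31031/34992 ≈ 0.886803; E[X] < 1, so R_6(5) > 66.


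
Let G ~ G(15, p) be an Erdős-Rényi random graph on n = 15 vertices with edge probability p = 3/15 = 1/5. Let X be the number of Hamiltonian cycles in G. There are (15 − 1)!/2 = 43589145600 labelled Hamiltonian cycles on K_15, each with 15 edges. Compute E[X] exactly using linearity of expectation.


K_15 has (15 − 1)!/2 = 43589145600 labelled Hamiltonian cycles.
For each such Hamiltonian cycle H, let X_H = 1 if all 15 edges of H are present in G. Then P[X_H = 1] = p^{15} = (1/5)^{15} = 1/30517578125.
Summing the indicators: E[X] = Σ_H E[X_H] = 43589145600 · p^{15} = 43589145600 · 1/30517578125 = 1743565824/1220703125.
Numerically: E[X] ≈ 1.43.

E[X] = 43589145600 · (1/5)^{15} = 1743565824/1220703125 ≈ 1.43.


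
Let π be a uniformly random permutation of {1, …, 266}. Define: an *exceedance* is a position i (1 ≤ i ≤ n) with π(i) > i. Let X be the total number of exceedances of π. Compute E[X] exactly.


Write X = Σ_{i=1}^{266} X_i, where X_i = 1_{π(i) > i}.
For each fixed i, π(i) is uniform over {1, …, 266} (marginal of a uniform permutation), so P[π(i) > i] = (n − i)/n. Summing: Σ_{i=1}^{266} (n − i)/n = (0 + 1 + … + 265)/266 = 266(266 − 1)/(2·266) = (266 − 1)/2.
Hence E[X] = Σ_{i=1}^{266} (266 − i)/266 = 265/2 ≈ 132.500000.

E[X] = 265/2 = 132.500000.


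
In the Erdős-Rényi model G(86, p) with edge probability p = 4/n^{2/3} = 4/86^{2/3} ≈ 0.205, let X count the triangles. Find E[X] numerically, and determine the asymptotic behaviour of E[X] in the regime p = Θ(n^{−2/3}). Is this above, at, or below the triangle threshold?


Number of potential triangles: C(86, 3) = 102340.
Each occurs with probability p³ ≈ (0.205)³ ≈ 8.65333e-03.
By linearity: E[X] = C(86, 3)·p³ ≈ 102340 · 8.65333e-03 ≈ 885.581.
Since α = 2/3 < 1, p = c/n^{2/3} ≫ 1/n is above the triangle threshold p ~ 1/n. Asymptotically E[X] ~ (c³/6)·n^{3(1−α)} = (4³/6)·n^{1} → ∞; triangles are abundant w.h.p.

E[X] ≈ 885.581; in regime p = Θ(1/n^{2/3}) E[X] diverges (above the triangle threshold p ~ 1/n).


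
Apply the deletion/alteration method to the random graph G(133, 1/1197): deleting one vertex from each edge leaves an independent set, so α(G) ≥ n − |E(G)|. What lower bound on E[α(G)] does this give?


E[|E(G)|] = C(133, 2)·p = 8778 · (1/1197) = 22/3.
E[α(G)] ≥ n − E[|E(G)|] = 133 − 22/3 = 377/3.
Numerically: ≈ 125.666667.
(This is only a lower bound; the true E[α(G)] may be larger.)

E[α(G)] ≥ 377/3 ≈ 125.666667.


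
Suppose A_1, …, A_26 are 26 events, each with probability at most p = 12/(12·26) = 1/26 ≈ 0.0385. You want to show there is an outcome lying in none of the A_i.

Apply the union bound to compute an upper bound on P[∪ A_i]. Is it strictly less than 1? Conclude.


Union bound: P[∪_{i=1}^{26} A_i] ≤ Σ_i P[A_i] ≤ 26·p = 26·(1/26) = 1.
Numerically: 1 ≈ 1.0000.
Is 1 < 1? NO.
Since the bound 1 is ≥ 1, the union bound is uninformative here; it does NOT by itself certify existence.

26·p = 1 ≈ 1.0000; existence NOT certified by the union bound.


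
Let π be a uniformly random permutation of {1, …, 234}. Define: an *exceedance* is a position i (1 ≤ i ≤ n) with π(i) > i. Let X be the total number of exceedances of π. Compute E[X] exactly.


Write X = Σ_{i=1}^{234} X_i, where X_i = 1_{π(i) > i}.
For each fixed i, π(i) is uniform over {1, …, 234} (marginal of a uniform permutation), so P[π(i) > i] = (n − i)/n. Summing: Σ_{i=1}^{234} (n − i)/n = (0 + 1 + … + 233)/234 = 234(234 − 1)/(2·234) = (234 − 1)/2.
Hence E[X] = Σ_{i=1}^{234} (234 − i)/234 = 233/2 ≈ 116.500000.

E[X] = 233/2 = 116.500000.


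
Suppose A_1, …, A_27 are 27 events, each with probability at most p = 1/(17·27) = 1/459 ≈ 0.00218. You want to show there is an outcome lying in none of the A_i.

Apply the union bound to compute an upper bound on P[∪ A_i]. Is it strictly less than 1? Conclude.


Union bound: P[∪_{i=1}^{27} A_i] ≤ Σ_i P[A_i] ≤ 27·p = 27·(1/459) = 1/17.
Numerically: 1/17 ≈ 0.05882.
Is 1/17 < 1? YES.
Since P[∪ A_i] ≤ 1/17 < 1, the complement has P[∩ A_i^c] ≥ 1 − 1/17 = 16/17 > 0, so some outcome avoids every A_i.

27·p = 1/17 ≈ 0.05882; existence CERTIFIED by the union bound.


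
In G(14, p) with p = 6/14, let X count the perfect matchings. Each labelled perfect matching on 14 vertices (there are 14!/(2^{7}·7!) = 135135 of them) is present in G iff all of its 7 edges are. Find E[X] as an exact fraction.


K_14 has 14!/(2^{7}·7!) = 135135 labelled perfect matchings.
For each such perfect matching H, let X_H = 1 if all 7 edges of H are present in G. Then P[X_H = 1] = p^{7} = (3/7)^{7} = 2187/823543.
Summing the indicators: E[X] = Σ_H E[X_H] = 135135 · p^{7} = 135135 · 2187/823543 = 42220035/117649.
Numerically: E[X] ≈ 359.

E[X] = 135135 · (3/7)^{7} = 42220035/117649 ≈ 359.


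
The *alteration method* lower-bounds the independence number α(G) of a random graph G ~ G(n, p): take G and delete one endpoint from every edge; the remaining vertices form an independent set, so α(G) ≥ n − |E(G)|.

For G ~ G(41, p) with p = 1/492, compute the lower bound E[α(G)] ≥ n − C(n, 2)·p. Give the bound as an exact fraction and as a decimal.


E[|E(G)|] = C(41, 2)·p = 820 · (1/492) = 5/3.
E[α(G)] ≥ n − E[|E(G)|] = 41 − 5/3 = 118/3.
Numerically: ≈ 39.33333.
(This is only a lower bound; the true E[α(G)] may be larger.)

E[α(G)] ≥ 118/3 ≈ 39.33333.


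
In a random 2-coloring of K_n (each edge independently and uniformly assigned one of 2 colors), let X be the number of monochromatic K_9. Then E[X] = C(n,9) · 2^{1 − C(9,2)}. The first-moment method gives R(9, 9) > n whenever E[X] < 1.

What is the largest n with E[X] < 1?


We need C(n, 9) · 2^{1 − 36} < 1, i.e. C(n, 9) < 2^{36 − 1} = 34359738368.
Check values of n near the boundary:
  n = 62: C(62, 9) = 20286591270; 20286591270 < 34359738368? YES
  n = 63: C(63, 9) = 23667689815; 23667689815 < 34359738368? YES
  n = 64: C(64, 9) = 27540584512; 27540584512 < 34359738368? YES
  n = 65: C(65, 9) = 31966749880; 31966749880 < 34359738368? YES
  n = 66: C(66, 9) = 37014131440; 37014131440 < 34359738368? NO
The largest n with C(n, 9) < 34359738368 is n = 65 (where E[X] = 3995843735/4294967296 ≈ 0.93035). Hence R(9, 9) > 65, i.e. R(9, 9) ≥ 66.

Largest n = 65; hence R(9, 9) > 65.


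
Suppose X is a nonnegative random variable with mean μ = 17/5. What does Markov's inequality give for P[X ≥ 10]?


μ = E[X] = 17/5, a = 10.
Markov: P[X ≥ 10] ≤ μ/a = (17/5)/10 = 17/50.
Numerically: ≈ 0.340000.
(Since a = 10 > μ = 3.400000, the bound 17/50 is < 1 and informative.)

P[X ≥ 10] ≤ 17/50 ≈ 0.340000.


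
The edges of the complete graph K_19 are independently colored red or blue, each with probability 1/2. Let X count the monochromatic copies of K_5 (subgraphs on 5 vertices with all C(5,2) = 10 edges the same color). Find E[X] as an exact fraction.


Let X = Σ_S X_S over the C(19, 5) = 11628 subsets S of size 5, where X_S = 1 if the K_5 on S is monochromatic.
For a fixed S, the K_5 on S has C(5, 2) = 10 edges. P[all 10 edges red] = (1/2)^10, and likewise for blue, so P[monochromatic] = 2·(1/2)^10 = 2^{1 − 10} = 1/512.
Summing: E[X] = C(19, 5) · 2^{1 − 10} = 11628 · 1/512 = 2907/128.
Numerically: E[X] ≈ 22.710938.

E[X] = C(19,5)·2^(1−C(5,2)) = 2907/128 ≈ 22.710938.


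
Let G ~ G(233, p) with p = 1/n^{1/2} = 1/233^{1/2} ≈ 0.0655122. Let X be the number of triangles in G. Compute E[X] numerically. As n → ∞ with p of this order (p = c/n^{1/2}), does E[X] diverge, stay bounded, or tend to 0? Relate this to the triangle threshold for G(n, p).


Number of potential triangles: C(233, 3) = 2081156.
Each occurs with probability p³ ≈ (0.0655122)³ ≈ 2.81168147e-04.
By linearity: E[X] = C(233, 3)·p³ ≈ 2081156 · 2.81168147e-04 ≈ 585.154776.
Since α = 1/2 < 1, p = c/n^{1/2} ≫ 1/n is above the triangle threshold p ~ 1/n. Asymptotically E[X] ~ (c³/6)·n^{3(1−α)} = (1³/6)·n^{1.5} → ∞; triangles are abundant w.h.p.

E[X] ≈ 585.154776; in regime p = Θ(1/n^{1/2}) E[X] diverges (above the triangle threshold p ~ 1/n).


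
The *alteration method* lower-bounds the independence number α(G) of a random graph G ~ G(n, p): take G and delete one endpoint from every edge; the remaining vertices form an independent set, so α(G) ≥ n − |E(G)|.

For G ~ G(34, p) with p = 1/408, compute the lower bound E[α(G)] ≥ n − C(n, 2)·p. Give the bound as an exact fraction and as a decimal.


E[|E(G)|] = C(34, 2)·p = 561 · (1/408) = 11/8.
E[α(G)] ≥ n − E[|E(G)|] = 34 − 11/8 = 261/8.
Numerically: ≈ 32.625000.
(This is only a lower bound; the true E[α(G)] may be larger.)

E[α(G)] ≥ 261/8 ≈ 32.625000.


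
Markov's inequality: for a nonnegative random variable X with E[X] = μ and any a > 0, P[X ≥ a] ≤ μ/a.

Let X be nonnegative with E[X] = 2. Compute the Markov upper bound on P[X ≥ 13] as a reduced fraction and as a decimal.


μ = E[X] = 2, a = 13.
Markov: P[X ≥ 13] ≤ μ/a = (2)/13 = 2/13.
Numerically: ≈ 0.15385.
(Since a = 13 > μ = 2.00000, the bound 2/13 is < 1 and informative.)

P[X ≥ 13] ≤ 2/13 ≈ 0.15385.


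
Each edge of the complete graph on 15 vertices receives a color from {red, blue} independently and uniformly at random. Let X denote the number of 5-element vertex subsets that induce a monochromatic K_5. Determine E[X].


Let X = Σ_S X_S over the C(15, 5) = 3003 subsets S of size 5, where X_S = 1 if the K_5 on S is monochromatic.
For a fixed S, the K_5 on S has C(5, 2) = 10 edges. P[all 10 edges red] = (1/2)^10, and likewise for blue, so P[monochromatic] = 2·(1/2)^10 = 2^{1 − 10} = 1/512.
By linearity: E[X] = C(15, 5) · 2^{1 − 10} = 3003 · 1/512 = 3003/512.
Numerically: E[X] ≈ 5.865234.

E[X] = C(15,5)·2^(1−C(5,2)) = 3003/512 ≈ 5.865234.


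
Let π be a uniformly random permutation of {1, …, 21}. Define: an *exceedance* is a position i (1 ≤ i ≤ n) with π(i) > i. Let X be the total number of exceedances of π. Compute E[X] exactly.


Write X = Σ_{i=1}^{21} X_i, where X_i = 1_{π(i) > i}.
For each fixed i, π(i) is uniform over {1, …, 21} (marginal of a uniform permutation), so P[π(i) > i] = (n − i)/n. Summing: Σ_{i=1}^{21} (n − i)/n = (0 + 1 + … + 20)/21 = 21(21 − 1)/(2·21) = (21 − 1)/2.
Hence E[X] = Σ_{i=1}^{21} (21 − i)/21 = 10 ≈ 10.000.

E[X] = 10 = 10.000.


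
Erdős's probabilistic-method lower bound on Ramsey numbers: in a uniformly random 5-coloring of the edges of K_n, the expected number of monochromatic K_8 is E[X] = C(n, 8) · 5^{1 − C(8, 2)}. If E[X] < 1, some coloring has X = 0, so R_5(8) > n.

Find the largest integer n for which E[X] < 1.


We need C(n, 8) · 5^{1 − 28} < 1, i.e. C(n, 8) < 5^{28 − 1} = 7450580596923828125.
Check values of n near the boundary:
  n = 862: C(862, 8) = 7317951015318931845; 7317951015318931845 < 7450580596923828125? YES
  n = 863: C(863, 8) = 7386423071602617757; 7386423071602617757 < 7450580596923828125? YES
  n = 864: C(864, 8) = 7455455062926006708; 7455455062926006708 < 7450580596923828125? NO
  n = 865: C(865, 8) = 7525050909487743060; 7525050909487743060 < 7450580596923828125? NO
  n = 866: C(866, 8) = 7595214554331451620; 7595214554331451620 < 7450580596923828125? NO
The largest n with C(n, 8) < 7450580596923828125 is n = 863 (where E[X] = 7386423071602617757/7450580596923828125 ≈ 0.991). Hence R_5(8) > 863, i.e. R_5(8) ≥ 864.

Largest n = 863; hence R_5(8) > 863.


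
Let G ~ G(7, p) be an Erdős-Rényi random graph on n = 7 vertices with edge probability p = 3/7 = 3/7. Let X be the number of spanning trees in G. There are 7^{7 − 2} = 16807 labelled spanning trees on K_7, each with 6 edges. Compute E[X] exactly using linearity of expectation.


K_7 has 7^{7 − 2} = 16807 labelled spanning trees.
For each such spanning tree H, let X_H = 1 if all 6 edges of H are present in G. Then P[X_H = 1] = p^{6} = (3/7)^{6} = 729/117649.
By linearity of expectation: E[X] = Σ_H E[X_H] = 16807 · p^{6} = 16807 · 729/117649 = 729/7.
Numerically: E[X] ≈ 104.

E[X] = 16807 · (3/7)^{6} = 729/7 ≈ 104.


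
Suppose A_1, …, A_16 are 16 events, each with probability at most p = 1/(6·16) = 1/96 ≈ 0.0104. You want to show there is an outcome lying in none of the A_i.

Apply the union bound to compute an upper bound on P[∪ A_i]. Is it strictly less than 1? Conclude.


Union bound: P[∪_{i=1}^{16} A_i] ≤ Σ_i P[A_i] ≤ 16·p = 16·(1/96) = 1/6.
Numerically: 1/6 ≈ 0.1667.
Is 1/6 < 1? YES.
Since P[∪ A_i] ≤ 1/6 < 1, the complement has P[∩ A_i^c] ≥ 1 − 1/6 = 5/6 > 0, so some outcome avoids every A_i.

16·p = 1/6 ≈ 0.1667; existence CERTIFIED by the union bound.


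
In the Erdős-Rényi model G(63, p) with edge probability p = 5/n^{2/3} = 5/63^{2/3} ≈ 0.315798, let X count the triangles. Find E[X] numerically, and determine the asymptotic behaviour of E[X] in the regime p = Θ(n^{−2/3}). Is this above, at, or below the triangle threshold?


Number of potential triangles: C(63, 3) = 39711.
Each occurs with probability p³ ≈ (0.315798)³ ≈ 3.14940791e-02.
By linearity: E[X] = C(63, 3)·p³ ≈ 39711 · 3.14940791e-02 ≈ 1250.661376.
Since α = 2/3 < 1, p = c/n^{2/3} ≫ 1/n is above the triangle threshold p ~ 1/n. Asymptotically E[X] ~ (c³/6)·n^{3(1−α)} = (5³/6)·n^{1} → ∞; triangles are abundant w.h.p.

E[X] ≈ 1250.661376; in regime p = Θ(1/n^{2/3}) E[X] diverges (above the triangle threshold p ~ 1/n).


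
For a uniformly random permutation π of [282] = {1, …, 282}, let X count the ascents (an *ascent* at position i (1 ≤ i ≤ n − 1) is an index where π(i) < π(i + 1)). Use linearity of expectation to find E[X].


Write X = Σ X_I over i = 1, …, 281, with X_I the indicator of one ascent.
There are 281 indicators.
For each fixed i, the pair (π(i), π(i+1)) is a uniformly random ordered pair of distinct values from {1, …, 282}; by symmetry P[π(i) < π(i+1)] = 1/2.
By linearity: E[X] = 281 · (1/2) = (282 − 1) · (1/2) = 281/2 ≈ 140.50000.

E[X] = 281/2 = 140.50000.


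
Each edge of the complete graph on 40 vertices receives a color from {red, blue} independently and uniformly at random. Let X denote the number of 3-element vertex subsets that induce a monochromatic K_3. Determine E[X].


Let X = Σ_S X_S over the C(40, 3) = 9880 subsets S of size 3, where X_S = 1 if the K_3 on S is monochromatic.
For a fixed S, the K_3 on S has C(3, 2) = 3 edges. P[all 3 edges red] = (1/2)^3, and likewise for blue, so P[monochromatic] = 2·(1/2)^3 = 2^{1 − 3} = 1/4.
By linearity of expectation: E[X] = C(40, 3) · 2^{1 − 3} = 9880 · 1/4 = 2470.
Numerically: E[X] ≈ 2470.0000.

E[X] = C(40,3)·2^(1−C(3,2)) = 2470 ≈ 2470.0000.


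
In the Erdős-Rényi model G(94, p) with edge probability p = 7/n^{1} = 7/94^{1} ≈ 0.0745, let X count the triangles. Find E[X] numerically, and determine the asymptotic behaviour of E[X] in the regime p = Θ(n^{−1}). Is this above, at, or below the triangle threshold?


Number of potential triangles: C(94, 3) = 134044.
Each occurs with probability p³ ≈ (0.0745)³ ≈ 4.12962e-04.
By linearity: E[X] = C(94, 3)·p³ ≈ 134044 · 4.12962e-04 ≈ 55.355.
Here α = 1, so p = 7/n is exactly at the triangle threshold p ~ 1/n. Asymptotically E[X] → c³/6 = 7³/6 = 343/6 ≈ 57.167, a bounded constant. In this regime the triangle count is asymptotically Poisson(c³/6).

E[X] ≈ 55.355; in regime p = Θ(1/n^{1}) E[X] stays bounded (at the triangle threshold p ~ 1/n).


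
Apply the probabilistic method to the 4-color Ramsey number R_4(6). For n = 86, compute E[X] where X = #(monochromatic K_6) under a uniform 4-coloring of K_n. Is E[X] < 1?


E[X] = C(86, 6) · 4^{1 − 15} = 470155077 · 4^{−14} = 470155077/268435456.
As a reduced fraction: E[X] = 470155077/268435456 ≈ 1.751464.
Is E[X] < 1? NO.
Since E[X] ≥ 1, the first-moment bound is inconclusive at n = 86; it does NOT by itself certify R_4(6) > 86.

E[X] = 470155077/268435456 ≈ 1.751464; E[X] ≥ 1; first-moment method inconclusive here.


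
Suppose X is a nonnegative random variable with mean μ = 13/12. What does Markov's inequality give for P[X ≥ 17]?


μ = E[X] = 13/12, a = 17.
Markov: P[X ≥ 17] ≤ μ/a = (13/12)/17 = 13/204.
Numerically: ≈ 0.06373.
(Since a = 17 > μ = 1.08333, the bound 13/204 is < 1 and informative.)

P[X ≥ 17] ≤ 13/204 ≈ 0.06373.


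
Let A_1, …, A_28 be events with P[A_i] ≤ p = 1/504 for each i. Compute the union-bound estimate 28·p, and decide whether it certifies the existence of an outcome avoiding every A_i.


Union bound: P[∪_{i=1}^{28} A_i] ≤ Σ_i P[A_i] ≤ 28·p = 28·(1/504) = 1/18.
Numerically: 1/18 ≈ 0.055556.
Is 1/18 < 1? YES.
Since P[∪ A_i] ≤ 1/18 < 1, the complement has P[∩ A_i^c] ≥ 1 − 1/18 = 17/18 > 0, so some outcome avoids every A_i.

28·p = 1/18 ≈ 0.055556; existence CERTIFIED by the union bound.


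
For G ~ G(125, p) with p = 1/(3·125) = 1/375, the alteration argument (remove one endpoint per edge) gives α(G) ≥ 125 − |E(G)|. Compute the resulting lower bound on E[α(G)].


E[|E(G)|] = C(125, 2)·p = 7750 · (1/375) = 62/3.
E[α(G)] ≥ n − E[|E(G)|] = 125 − 62/3 = 313/3.
Numerically: ≈ 104.333.
(This is only a lower bound; the true E[α(G)] may be larger.)

E[α(G)] ≥ 313/3 ≈ 104.333.


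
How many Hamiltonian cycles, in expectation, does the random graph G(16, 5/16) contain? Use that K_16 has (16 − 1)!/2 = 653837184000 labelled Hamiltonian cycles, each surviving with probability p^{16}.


K_16 has (16 − 1)!/2 = 653837184000 labelled Hamiltonian cycles.
For each such Hamiltonian cycle H, let X_H = 1 if all 16 edges of H are present in G. Then P[X_H = 1] = p^{16} = (5/16)^{16} = 152587890625/18446744073709551616.
By linearity of expectation: E[X] = Σ_H E[X_H] = 653837184000 · p^{16} = 653837184000 · 152587890625/18446744073709551616 = 97429332733154296875/18014398509481984.
Numerically: E[X] ≈ 5408.

E[X] = 653837184000 · (5/16)^{16} = 97429332733154296875/18014398509481984 ≈ 5408.


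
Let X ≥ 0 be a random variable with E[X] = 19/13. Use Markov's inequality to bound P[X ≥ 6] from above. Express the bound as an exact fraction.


μ = E[X] = 19/13, a = 6.
Markov: P[X ≥ 6] ≤ μ/a = (19/13)/6 = 19/78.
Numerically: ≈ 0.243590.
(Since a = 6 > μ = 1.461538, the bound 19/78 is < 1 and informative.)

P[X ≥ 6] ≤ 19/78 ≈ 0.243590.


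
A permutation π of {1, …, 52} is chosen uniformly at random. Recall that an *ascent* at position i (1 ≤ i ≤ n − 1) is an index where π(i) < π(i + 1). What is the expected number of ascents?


Write X = Σ X_I over i = 1, …, 51, with X_I the indicator of one ascent.
There are 51 indicators.
For each fixed i, the pair (π(i), π(i+1)) is a uniformly random ordered pair of distinct values from {1, …, 52}; by symmetry P[π(i) < π(i+1)] = 1/2.
By linearity: E[X] = 51 · (1/2) = (52 − 1) · (1/2) = 51/2 ≈ 25.50000.

E[X] = 51/2 = 25.50000.


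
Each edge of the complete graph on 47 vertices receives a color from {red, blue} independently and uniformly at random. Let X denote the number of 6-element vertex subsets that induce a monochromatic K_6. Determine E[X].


Let X = Σ_S X_S over the C(47, 6) = 10737573 subsets S of size 6, where X_S = 1 if the K_6 on S is monochromatic.
For a fixed S, the K_6 on S has C(6, 2) = 15 edges. P[all 15 edges red] = (1/2)^15, and likewise for blue, so P[monochromatic] = 2·(1/2)^15 = 2^{1 − 15} = 1/16384.
Summing: E[X] = C(47, 6) · 2^{1 − 15} = 10737573 · 1/16384 = 10737573/16384.
Numerically: E[X] ≈ 655.369.

E[X] = C(47,6)·2^(1−C(6,2)) = 10737573/16384 ≈ 655.369.


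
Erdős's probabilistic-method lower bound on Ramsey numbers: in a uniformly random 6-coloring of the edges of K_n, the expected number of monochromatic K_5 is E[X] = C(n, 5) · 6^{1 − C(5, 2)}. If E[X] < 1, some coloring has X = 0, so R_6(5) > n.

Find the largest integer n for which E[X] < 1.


We need C(n, 5) · 6^{1 − 10} < 1, i.e. C(n, 5) < 6^{10 − 1} = 10077696.
Check values of n near the boundary:
  n = 61: C(61, 5) = 5949147; 5949147 < 10077696? YES
  n = 62: C(62, 5) = 6471002; 6471002 < 10077696? YES
  n = 63: C(63, 5) = 7028847; 7028847 < 10077696? YES
  n = 64: C(64, 5) = 7624512; 7624512 < 10077696? YES
  n = 65: C(65, 5) = 8259888; 8259888 < 10077696? YES
  n = 66: C(66, 5) = 8936928; 8936928 < 10077696? YES
  n = 67: C(67, 5) = 9657648; 9657648 < 10077696? YES
  n = 68: C(68, 5) = 10424128; 10424128 < 10077696? NO
  n = 69: C(69, 5) = 11238513; 11238513 < 10077696? NO
  n = 70: C(70, 5) = 12103014; 12103014 < 10077696? NO
The largest n with C(n, 5) < 10077696 is n = 67 (where E[X] = 67067/69984 ≈ 0.9583). Hence R_6(5) > 67, i.e. R_6(5) ≥ 68.

Largest n = 67; hence R_6(5) > 67.


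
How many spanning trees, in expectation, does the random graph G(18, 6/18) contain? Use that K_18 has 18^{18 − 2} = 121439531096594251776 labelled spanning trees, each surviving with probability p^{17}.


K_18 has 18^{18 − 2} = 121439531096594251776 labelled spanning trees.
For each such spanning tree H, let X_H = 1 if all 17 edges of H are present in G. Then P[X_H = 1] = p^{17} = (1/3)^{17} = 1/129140163.
By linearity of expectation: E[X] = Σ_H E[X_H] = 121439531096594251776 · p^{17} = 121439531096594251776 · 1/129140163 = 940369969152.
Numerically: E[X] ≈ 9.404e+11.

E[X] = 121439531096594251776 · (1/3)^{17} = 940369969152 ≈ 9.404e+11.


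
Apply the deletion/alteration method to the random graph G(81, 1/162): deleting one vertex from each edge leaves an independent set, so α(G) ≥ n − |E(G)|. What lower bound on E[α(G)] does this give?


E[|E(G)|] = C(81, 2)·p = 3240 · (1/162) = 20.
E[α(G)] ≥ n − E[|E(G)|] = 81 − 20 = 61.
Numerically: ≈ 61.0000.
(This is only a lower bound; the true E[α(G)] may be larger.)

E[α(G)] ≥ 61 ≈ 61.0000.


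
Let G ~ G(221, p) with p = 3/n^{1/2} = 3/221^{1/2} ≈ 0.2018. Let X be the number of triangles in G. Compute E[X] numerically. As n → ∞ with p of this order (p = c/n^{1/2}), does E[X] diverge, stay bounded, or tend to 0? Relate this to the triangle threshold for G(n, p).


Number of potential triangles: C(221, 3) = 1774630.
Each occurs with probability p³ ≈ (0.2018)³ ≈ 8.218174e-03.
By linearity: E[X] = C(221, 3)·p³ ≈ 1774630 · 8.218174e-03 ≈ 14584.2188.
Since α = 1/2 < 1, p = c/n^{1/2} ≫ 1/n is above the triangle threshold p ~ 1/n. Asymptotically E[X] ~ (c³/6)·n^{3(1−α)} = (3³/6)·n^{1.5} → ∞; triangles are abundant w.h.p.

E[X] ≈ 14584.2188; in regime p = Θ(1/n^{1/2}) E[X] diverges (above the triangle threshold p ~ 1/n).


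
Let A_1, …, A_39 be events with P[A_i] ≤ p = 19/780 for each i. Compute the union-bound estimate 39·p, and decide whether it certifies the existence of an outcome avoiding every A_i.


Union bound: P[∪_{i=1}^{39} A_i] ≤ Σ_i P[A_i] ≤ 39·p = 39·(19/780) = 19/20.
Numerically: 19/20 ≈ 0.950000.
Is 19/20 < 1? YES.
Since P[∪ A_i] ≤ 19/20 < 1, the complement has P[∩ A_i^c] ≥ 1 − 19/20 = 1/20 > 0, so some outcome avoids every A_i.

39·p = 19/20 ≈ 0.950000; existence CERTIFIED by the union bound.


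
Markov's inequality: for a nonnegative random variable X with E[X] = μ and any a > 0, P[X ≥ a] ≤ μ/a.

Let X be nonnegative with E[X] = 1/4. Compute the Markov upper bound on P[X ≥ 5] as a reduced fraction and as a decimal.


μ = E[X] = 1/4, a = 5.
Markov: P[X ≥ 5] ≤ μ/a = (1/4)/5 = 1/20.
Numerically: ≈ 0.050.
(Since a = 5 > μ = 0.250, the bound 1/20 is < 1 and informative.)

P[X ≥ 5] ≤ 1/20 ≈ 0.050.


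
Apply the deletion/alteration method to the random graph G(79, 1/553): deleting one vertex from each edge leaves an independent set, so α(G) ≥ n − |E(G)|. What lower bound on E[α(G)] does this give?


E[|E(G)|] = C(79, 2)·p = 3081 · (1/553) = 39/7.
E[α(G)] ≥ n − E[|E(G)|] = 79 − 39/7 = 514/7.
Numerically: ≈ 73.4286.
(This is only a lower bound; the true E[α(G)] may be larger.)

E[α(G)] ≥ 514/7 ≈ 73.4286.


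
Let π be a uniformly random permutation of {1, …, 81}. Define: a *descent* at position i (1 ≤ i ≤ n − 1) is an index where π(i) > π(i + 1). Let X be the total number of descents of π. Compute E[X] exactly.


Write X = Σ X_I over i = 1, …, 80, with X_I the indicator of one descent.
There are 80 indicators.
For each fixed i, the pair (π(i), π(i+1)) is a uniformly random ordered pair of distinct values from {1, …, 81}; by symmetry P[π(i) > π(i+1)] = 1/2.
By linearity: E[X] = 80 · (1/2) = (81 − 1) · (1/2) = 40 ≈ 40.000.

E[X] = 40 = 40.000.


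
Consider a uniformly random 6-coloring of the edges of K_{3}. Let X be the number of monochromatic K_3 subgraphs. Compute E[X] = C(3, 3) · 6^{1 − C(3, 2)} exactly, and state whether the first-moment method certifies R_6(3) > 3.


E[X] = C(3, 3) · 6^{1 − 3} = 1 · 6^{−2} = 1/36.
As a reduced fraction: E[X] = 1/36 ≈ 0.0277778.
Is E[X] < 1? YES.
Since E[X] < 1, there exists a 6-coloring of K_{3} with no monochromatic K_3; hence R_6(3) > 3.

E[X] = 1/36 ≈ 0.0277778; E[X] < 1, so R_6(3) > 3.


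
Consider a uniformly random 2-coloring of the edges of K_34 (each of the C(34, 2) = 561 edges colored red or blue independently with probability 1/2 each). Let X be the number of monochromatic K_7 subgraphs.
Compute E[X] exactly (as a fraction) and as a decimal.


Let X = Σ_S X_S over the C(34, 7) = 5379616 subsets S of size 7, where X_S = 1 if the K_7 on S is monochromatic.
For a fixed S, the K_7 on S has C(7, 2) = 21 edges. P[all 21 edges red] = (1/2)^21, and likewise for blue, so P[monochromatic] = 2·(1/2)^21 = 2^{1 − 21} = 1/1048576.
By linearity of expectation: E[X] = C(34, 7) · 2^{1 − 21} = 5379616 · 1/1048576 = 168113/32768.
Numerically: E[X] ≈ 5.130402.

E[X] = C(34,7)·2^(1−C(7,2)) = 168113/32768 ≈ 5.130402.


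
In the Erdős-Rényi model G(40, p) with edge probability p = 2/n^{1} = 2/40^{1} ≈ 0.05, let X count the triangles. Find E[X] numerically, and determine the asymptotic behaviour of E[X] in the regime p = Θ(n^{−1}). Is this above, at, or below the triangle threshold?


Number of potential triangles: C(40, 3) = 9880.
Each occurs with probability p³ ≈ (0.05)³ ≈ 1.25000e-04.
By linearity: E[X] = C(40, 3)·p³ ≈ 9880 · 1.25000e-04 ≈ 1.235.
Here α = 1, so p = 2/n is exactly at the triangle threshold p ~ 1/n. Asymptotically E[X] → c³/6 = 2³/6 = 4/3 ≈ 1.333, a bounded constant. In this regime the triangle count is asymptotically Poisson(c³/6).

E[X] ≈ 1.235; in regime p = Θ(1/n^{1}) E[X] stays bounded (at the triangle threshold p ~ 1/n).


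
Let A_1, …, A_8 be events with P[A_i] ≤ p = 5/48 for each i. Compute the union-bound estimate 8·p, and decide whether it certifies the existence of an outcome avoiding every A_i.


Union bound: P[∪_{i=1}^{8} A_i] ≤ Σ_i P[A_i] ≤ 8·p = 8·(5/48) = 5/6.
Numerically: 5/6 ≈ 0.833.
Is 5/6 < 1? YES.
Since P[∪ A_i] ≤ 5/6 < 1, the complement has P[∩ A_i^c] ≥ 1 − 5/6 = 1/6 > 0, so some outcome avoids every A_i.

8·p = 5/6 ≈ 0.833; existence CERTIFIED by the union bound.


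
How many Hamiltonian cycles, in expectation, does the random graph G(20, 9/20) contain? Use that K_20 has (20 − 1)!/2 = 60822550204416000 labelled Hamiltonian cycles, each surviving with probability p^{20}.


K_20 has (20 − 1)!/2 = 60822550204416000 labelled Hamiltonian cycles.
For each such Hamiltonian cycle H, let X_H = 1 if all 20 edges of H are present in G. Then P[X_H = 1] = p^{20} = (9/20)^{20} = 12157665459056928801/104857600000000000000000000.
Summing the indicators: E[X] = Σ_H E[X_H] = 60822550204416000 · p^{20} = 60822550204416000 · 12157665459056928801/104857600000000000000000000 = 180532279724605553545860280221/25600000000000000000.
Numerically: E[X] ≈ 7.052e+09.

E[X] = 60822550204416000 · (9/20)^{20} = 180532279724605553545860280221/25600000000000000000 ≈ 7.052e+09.


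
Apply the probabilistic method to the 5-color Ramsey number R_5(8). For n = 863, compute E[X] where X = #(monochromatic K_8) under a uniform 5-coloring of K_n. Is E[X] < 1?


E[X] = C(863, 8) · 5^{1 − 28} = 7386423071602617757 · 5^{−27} = 7386423071602617757/7450580596923828125.
As a reduced fraction: E[X] = 7386423071602617757/7450580596923828125 ≈ 0.99139.
Is E[X] < 1? YES.
Since E[X] < 1, there exists a 5-coloring of K_{863} with no monochromatic K_8; hence R_5(8) > 863.

E[X] = 7386423071602617757/7450580596923828125 ≈ 0.99139; E[X] < 1, so R_5(8) > 863.


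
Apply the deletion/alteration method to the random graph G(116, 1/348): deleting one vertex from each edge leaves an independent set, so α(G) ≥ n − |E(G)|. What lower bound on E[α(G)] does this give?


E[|E(G)|] = C(116, 2)·p = 6670 · (1/348) = 115/6.
E[α(G)] ≥ n − E[|E(G)|] = 116 − 115/6 = 581/6.
Numerically: ≈ 96.833333.
(This is only a lower bound; the true E[α(G)] may be larger.)

E[α(G)] ≥ 581/6 ≈ 96.833333.


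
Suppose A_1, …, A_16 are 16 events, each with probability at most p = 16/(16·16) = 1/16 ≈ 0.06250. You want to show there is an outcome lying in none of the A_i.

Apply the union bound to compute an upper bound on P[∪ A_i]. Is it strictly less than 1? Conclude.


Union bound: P[∪_{i=1}^{16} A_i] ≤ Σ_i P[A_i] ≤ 16·p = 16·(1/16) = 1.
Numerically: 1 ≈ 1.00000.
Is 1 < 1? NO.
Since the bound 1 is ≥ 1, the union bound is uninformative here; it does NOT by itself certify existence.

16·p = 1 ≈ 1.00000; existence NOT certified by the union bound.


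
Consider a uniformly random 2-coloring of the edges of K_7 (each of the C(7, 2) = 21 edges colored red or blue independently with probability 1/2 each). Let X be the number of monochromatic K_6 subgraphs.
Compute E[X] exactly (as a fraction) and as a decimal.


Let X = Σ_S X_S over the C(7, 6) = 7 subsets S of size 6, where X_S = 1 if the K_6 on S is monochromatic.
For a fixed S, the K_6 on S has C(6, 2) = 15 edges. P[all 15 edges red] = (1/2)^15, and likewise for blue, so P[monochromatic] = 2·(1/2)^15 = 2^{1 − 15} = 1/16384.
Summing: E[X] = C(7, 6) · 2^{1 − 15} = 7 · 1/16384 = 7/16384.
Numerically: E[X] ≈ 0.0004.

E[X] = C(7,6)·2^(1−C(6,2)) = 7/16384 ≈ 0.0004.


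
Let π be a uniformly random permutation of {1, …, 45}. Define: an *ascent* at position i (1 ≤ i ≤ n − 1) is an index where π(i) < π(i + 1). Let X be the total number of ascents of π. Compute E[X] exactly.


Write X = Σ X_I over i = 1, …, 44, with X_I the indicator of one ascent.
There are 44 indicators.
For each fixed i, the pair (π(i), π(i+1)) is a uniformly random ordered pair of distinct values from {1, …, 45}; by symmetry P[π(i) < π(i+1)] = 1/2.
By linearity: E[X] = 44 · (1/2) = (45 − 1) · (1/2) = 22 ≈ 22.000000.

E[X] = 22 = 22.000000.


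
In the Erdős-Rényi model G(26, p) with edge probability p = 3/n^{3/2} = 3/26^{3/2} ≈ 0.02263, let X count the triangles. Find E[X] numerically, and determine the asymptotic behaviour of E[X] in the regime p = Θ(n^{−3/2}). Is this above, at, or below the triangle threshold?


Number of potential triangles: C(26, 3) = 2600.
Each occurs with probability p³ ≈ (0.02263)³ ≈ 1.158734e-05.
By linearity: E[X] = C(26, 3)·p³ ≈ 2600 · 1.158734e-05 ≈ 0.0301.
Since α = 3/2 > 1, p = c/n^{3/2} = o(1/n) is below the triangle threshold p ~ 1/n. Asymptotically E[X] ~ (c³/6)·n^{3(1−α)} = (3³/6)·n^{-1.5} → 0, so by Markov's inequality G has no triangles w.h.p.

E[X] ≈ 0.0301; in regime p = Θ(1/n^{3/2}) E[X] tends to 0 (below the triangle threshold p ~ 1/n).


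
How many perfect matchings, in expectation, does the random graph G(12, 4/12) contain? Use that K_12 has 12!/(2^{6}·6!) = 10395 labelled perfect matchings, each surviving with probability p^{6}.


K_12 has 12!/(2^{6}·6!) = 10395 labelled perfect matchings.
For each such perfect matching H, let X_H = 1 if all 6 edges of H are present in G. Then P[X_H = 1] = p^{6} = (1/3)^{6} = 1/729.
Summing the indicators: E[X] = Σ_H E[X_H] = 10395 · p^{6} = 10395 · 1/729 = 385/27.
Numerically: E[X] ≈ 14.26.

E[X] = 10395 · (1/3)^{6} = 385/27 ≈ 14.26.
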